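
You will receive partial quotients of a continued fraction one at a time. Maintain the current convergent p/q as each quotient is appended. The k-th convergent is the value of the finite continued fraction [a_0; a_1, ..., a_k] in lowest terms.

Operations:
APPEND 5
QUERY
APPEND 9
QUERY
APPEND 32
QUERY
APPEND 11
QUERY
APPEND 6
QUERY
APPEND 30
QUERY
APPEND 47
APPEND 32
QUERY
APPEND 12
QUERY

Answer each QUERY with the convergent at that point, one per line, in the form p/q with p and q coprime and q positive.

5/1
46/9
1477/289
16293/3188
99235/19417
2993343/585698
4508156735/882096834
54238667176/10612709231

APPEND 5: p_0 = 5·1 + 0 = 5, q_0 = 5·0 + 1 = 1 → 5/1
APPEND 9: p_1 = 9·5 + 1 = 46, q_1 = 9·1 + 0 = 9 → 46/9
APPEND 32: p_2 = 32·46 + 5 = 1477, q_2 = 32·9 + 1 = 289 → 1477/289
APPEND 11: p_3 = 11·1477 + 46 = 16293, q_3 = 11·289 + 9 = 3188 → 16293/3188
APPEND 6: p_4 = 6·16293 + 1477 = 99235, q_4 = 6·3188 + 289 = 19417 → 99235/19417
APPEND 30: p_5 = 30·99235 + 16293 = 2993343, q_5 = 30·19417 + 3188 = 585698 → 2993343/585698
APPEND 47: p_6 = 47·2993343 + 99235 = 140786356, q_6 = 47·585698 + 19417 = 27547223 → 140786356/27547223
APPEND 32: p_7 = 32·140786356 + 2993343 = 4508156735, q_7 = 32·27547223 + 585698 = 882096834 → 4508156735/882096834
APPEND 12: p_8 = 12·4508156735 + 140786356 = 54238667176, q_8 = 12·882096834 + 27547223 = 10612709231 → 54238667176/10612709231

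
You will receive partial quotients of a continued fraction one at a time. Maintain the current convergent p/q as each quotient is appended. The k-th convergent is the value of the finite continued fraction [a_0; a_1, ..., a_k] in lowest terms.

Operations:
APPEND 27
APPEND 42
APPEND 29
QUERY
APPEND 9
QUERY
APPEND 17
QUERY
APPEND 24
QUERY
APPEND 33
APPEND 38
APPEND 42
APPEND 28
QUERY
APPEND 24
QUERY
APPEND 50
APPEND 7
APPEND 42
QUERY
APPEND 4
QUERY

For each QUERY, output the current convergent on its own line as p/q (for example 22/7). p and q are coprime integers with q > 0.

APPEND 27: p_0 = 27·1 + 0 = 27, q_0 = 27·0 + 1 = 1 → 27/1
APPEND 42: p_1 = 42·27 + 1 = 1135, q_1 = 42·1 + 0 = 42 → 1135/42
APPEND 29: p_2 = 29·1135 + 27 = 32942, q_2 = 29·42 + 1 = 1219 → 32942/1219
APPEND 9: p_3 = 9·32942 + 1135 = 297613, q_3 = 9·1219 + 42 = 11013 → 297613/11013
APPEND 17: p_4 = 17·297613 + 32942 = 5092363, q_4 = 17·11013 + 1219 = 188440 → 5092363/188440
APPEND 24: p_5 = 24·5092363 + 297613 = 122514325, q_5 = 24·188440 + 11013 = 4533573 → 122514325/4533573
APPEND 33: p_6 = 33·122514325 + 5092363 = 4048065088, q_6 = 33·4533573 + 188440 = 149796349 → 4048065088/149796349
APPEND 38: p_7 = 38·4048065088 + 122514325 = 153948987669, q_7 = 38·149796349 + 4533573 = 5696794835 → 153948987669/5696794835
APPEND 42: p_8 = 42·153948987669 + 4048065088 = 6469905547186, q_8 = 42·5696794835 + 149796349 = 239415179419 → 6469905547186/239415179419
APPEND 28: p_9 = 28·6469905547186 + 153948987669 = 181311304308877, q_9 = 28·239415179419 + 5696794835 = 6709321818567 → 181311304308877/6709321818567
APPEND 24: p_10 = 24·181311304308877 + 6469905547186 = 4357941208960234, q_10 = 24·6709321818567 + 239415179419 = 161263138825027 → 4357941208960234/161263138825027
APPEND 50: p_11 = 50·4357941208960234 + 181311304308877 = 218078371752320577, q_11 = 50·161263138825027 + 6709321818567 = 8069866263069917 → 218078371752320577/8069866263069917
APPEND 7: p_12 = 7·218078371752320577 + 4357941208960234 = 1530906543475204273, q_12 = 7·8069866263069917 + 161263138825027 = 56650326980314446 → 1530906543475204273/56650326980314446
APPEND 42: p_13 = 42·1530906543475204273 + 218078371752320577 = 64516153197710900043, q_13 = 42·56650326980314446 + 8069866263069917 = 2387383599436276649 → 64516153197710900043/2387383599436276649
APPEND 4: p_14 = 4·64516153197710900043 + 1530906543475204273 = 259595519334318804445, q_14 = 4·2387383599436276649 + 56650326980314446 = 9606184724725421042 → 259595519334318804445/9606184724725421042

32942/1219
297613/11013
5092363/188440
122514325/4533573
181311304308877/6709321818567
4357941208960234/161263138825027
64516153197710900043/2387383599436276649
259595519334318804445/9606184724725421042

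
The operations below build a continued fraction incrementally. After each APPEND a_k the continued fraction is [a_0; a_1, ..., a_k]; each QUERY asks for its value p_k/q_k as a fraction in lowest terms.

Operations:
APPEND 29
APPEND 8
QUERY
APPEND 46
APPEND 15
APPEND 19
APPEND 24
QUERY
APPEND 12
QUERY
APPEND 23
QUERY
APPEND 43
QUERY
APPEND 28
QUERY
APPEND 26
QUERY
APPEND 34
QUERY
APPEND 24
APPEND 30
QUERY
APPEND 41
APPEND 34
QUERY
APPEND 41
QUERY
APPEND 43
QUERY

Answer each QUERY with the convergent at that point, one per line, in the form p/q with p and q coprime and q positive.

233/8
74035094/2542007
891499197/30609770
20578516625/706566717
885767714072/30412978601
24822074510641/852269967545
646259704990738/22189432134771
21997652044195733/755292962549759
15879694915014845633/545231908962419369
22170146463343743061255/761215586500708205313
909627601078517839870738/31232211704017028940949
39136156992839610857502989/1343746318859232952666120

APPEND 29: p_0 = 29·1 + 0 = 29, q_0 = 29·0 + 1 = 1 → 29/1
APPEND 8: p_1 = 8·29 + 1 = 233, q_1 = 8·1 + 0 = 8 → 233/8
APPEND 46: p_2 = 46·233 + 29 = 10747, q_2 = 46·8 + 1 = 369 → 10747/369
APPEND 15: p_3 = 15·10747 + 233 = 161438, q_3 = 15·369 + 8 = 5543 → 161438/5543
APPEND 19: p_4 = 19·161438 + 10747 = 3078069, q_4 = 19·5543 + 369 = 105686 → 3078069/105686
APPEND 24: p_5 = 24·3078069 + 161438 = 74035094, q_5 = 24·105686 + 5543 = 2542007 → 74035094/2542007
APPEND 12: p_6 = 12·74035094 + 3078069 = 891499197, q_6 = 12·2542007 + 105686 = 30609770 → 891499197/30609770
APPEND 23: p_7 = 23·891499197 + 74035094 = 20578516625, q_7 = 23·30609770 + 2542007 = 706566717 → 20578516625/706566717
APPEND 43: p_8 = 43·20578516625 + 891499197 = 885767714072, q_8 = 43·706566717 + 30609770 = 30412978601 → 885767714072/30412978601
APPEND 28: p_9 = 28·885767714072 + 20578516625 = 24822074510641, q_9 = 28·30412978601 + 706566717 = 852269967545 → 24822074510641/852269967545
APPEND 26: p_10 = 26·24822074510641 + 885767714072 = 646259704990738, q_10 = 26·852269967545 + 30412978601 = 22189432134771 → 646259704990738/22189432134771
APPEND 34: p_11 = 34·646259704990738 + 24822074510641 = 21997652044195733, q_11 = 34·22189432134771 + 852269967545 = 755292962549759 → 21997652044195733/755292962549759
APPEND 24: p_12 = 24·21997652044195733 + 646259704990738 = 528589908765688330, q_12 = 24·755292962549759 + 22189432134771 = 18149220533328987 → 528589908765688330/18149220533328987
APPEND 30: p_13 = 30·528589908765688330 + 21997652044195733 = 15879694915014845633, q_13 = 30·18149220533328987 + 755292962549759 = 545231908962419369 → 15879694915014845633/545231908962419369
APPEND 41: p_14 = 41·15879694915014845633 + 528589908765688330 = 651596081424374359283, q_14 = 41·545231908962419369 + 18149220533328987 = 22372657487992523116 → 651596081424374359283/22372657487992523116
APPEND 34: p_15 = 34·651596081424374359283 + 15879694915014845633 = 22170146463343743061255, q_15 = 34·22372657487992523116 + 545231908962419369 = 761215586500708205313 → 22170146463343743061255/761215586500708205313
APPEND 41: p_16 = 41·22170146463343743061255 + 651596081424374359283 = 909627601078517839870738, q_16 = 41·761215586500708205313 + 22372657487992523116 = 31232211704017028940949 → 909627601078517839870738/31232211704017028940949
APPEND 43: p_17 = 43·909627601078517839870738 + 22170146463343743061255 = 39136156992839610857502989, q_17 = 43·31232211704017028940949 + 761215586500708205313 = 1343746318859232952666120 → 39136156992839610857502989/1343746318859232952666120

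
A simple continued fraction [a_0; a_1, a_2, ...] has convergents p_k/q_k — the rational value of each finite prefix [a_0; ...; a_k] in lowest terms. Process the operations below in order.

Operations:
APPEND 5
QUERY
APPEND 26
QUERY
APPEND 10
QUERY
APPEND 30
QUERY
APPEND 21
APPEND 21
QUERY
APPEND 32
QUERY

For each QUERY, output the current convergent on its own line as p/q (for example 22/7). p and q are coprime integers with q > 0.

APPEND 5: p_0 = 5·1 + 0 = 5, q_0 = 5·0 + 1 = 1 → 5/1
APPEND 26: p_1 = 26·5 + 1 = 131, q_1 = 26·1 + 0 = 26 → 131/26
APPEND 10: p_2 = 10·131 + 5 = 1315, q_2 = 10·26 + 1 = 261 → 1315/261
APPEND 30: p_3 = 30·1315 + 131 = 39581, q_3 = 30·261 + 26 = 7856 → 39581/7856
APPEND 21: p_4 = 21·39581 + 1315 = 832516, q_4 = 21·7856 + 261 = 165237 → 832516/165237
APPEND 21: p_5 = 21·832516 + 39581 = 17522417, q_5 = 21·165237 + 7856 = 3477833 → 17522417/3477833
APPEND 32: p_6 = 32·17522417 + 832516 = 561549860, q_6 = 32·3477833 + 165237 = 111455893 → 561549860/111455893

5/1
131/26
1315/261
39581/7856
17522417/3477833
561549860/111455893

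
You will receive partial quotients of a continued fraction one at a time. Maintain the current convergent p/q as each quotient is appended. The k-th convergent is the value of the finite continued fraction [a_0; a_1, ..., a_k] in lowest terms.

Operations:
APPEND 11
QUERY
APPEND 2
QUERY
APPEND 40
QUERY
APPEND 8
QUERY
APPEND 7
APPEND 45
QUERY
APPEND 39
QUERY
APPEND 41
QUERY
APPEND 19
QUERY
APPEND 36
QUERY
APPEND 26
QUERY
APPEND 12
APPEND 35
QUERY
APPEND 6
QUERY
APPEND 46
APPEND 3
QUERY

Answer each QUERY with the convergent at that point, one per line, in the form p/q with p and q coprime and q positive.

APPEND 11: p_0 = 11·1 + 0 = 11, q_0 = 11·0 + 1 = 1 → 11/1
APPEND 2: p_1 = 2·11 + 1 = 23, q_1 = 2·1 + 0 = 2 → 23/2
APPEND 40: p_2 = 40·23 + 11 = 931, q_2 = 40·2 + 1 = 81 → 931/81
APPEND 8: p_3 = 8·931 + 23 = 7471, q_3 = 8·81 + 2 = 650 → 7471/650
APPEND 7: p_4 = 7·7471 + 931 = 53228, q_4 = 7·650 + 81 = 4631 → 53228/4631
APPEND 45: p_5 = 45·53228 + 7471 = 2402731, q_5 = 45·4631 + 650 = 209045 → 2402731/209045
APPEND 39: p_6 = 39·2402731 + 53228 = 93759737, q_6 = 39·209045 + 4631 = 8157386 → 93759737/8157386
APPEND 41: p_7 = 41·93759737 + 2402731 = 3846551948, q_7 = 41·8157386 + 209045 = 334661871 → 3846551948/334661871
APPEND 19: p_8 = 19·3846551948 + 93759737 = 73178246749, q_8 = 19·334661871 + 8157386 = 6366732935 → 73178246749/6366732935
APPEND 36: p_9 = 36·73178246749 + 3846551948 = 2638263434912, q_9 = 36·6366732935 + 334661871 = 229537047531 → 2638263434912/229537047531
APPEND 26: p_10 = 26·2638263434912 + 73178246749 = 68668027554461, q_10 = 26·229537047531 + 6366732935 = 5974329968741 → 68668027554461/5974329968741
APPEND 12: p_11 = 12·68668027554461 + 2638263434912 = 826654594088444, q_11 = 12·5974329968741 + 229537047531 = 71921496672423 → 826654594088444/71921496672423
APPEND 35: p_12 = 35·826654594088444 + 68668027554461 = 29001578820650001, q_12 = 35·71921496672423 + 5974329968741 = 2523226713503546 → 29001578820650001/2523226713503546
APPEND 6: p_13 = 6·29001578820650001 + 826654594088444 = 174836127517988450, q_13 = 6·2523226713503546 + 71921496672423 = 15211281777693699 → 174836127517988450/15211281777693699
APPEND 46: p_14 = 46·174836127517988450 + 29001578820650001 = 8071463444648118701, q_14 = 46·15211281777693699 + 2523226713503546 = 702242188487413700 → 8071463444648118701/702242188487413700
APPEND 3: p_15 = 3·8071463444648118701 + 174836127517988450 = 24389226461462344553, q_15 = 3·702242188487413700 + 15211281777693699 = 2121937847239934799 → 24389226461462344553/2121937847239934799

11/1
23/2
931/81
7471/650
2402731/209045
93759737/8157386
3846551948/334661871
73178246749/6366732935
2638263434912/229537047531
68668027554461/5974329968741
29001578820650001/2523226713503546
174836127517988450/15211281777693699
24389226461462344553/2121937847239934799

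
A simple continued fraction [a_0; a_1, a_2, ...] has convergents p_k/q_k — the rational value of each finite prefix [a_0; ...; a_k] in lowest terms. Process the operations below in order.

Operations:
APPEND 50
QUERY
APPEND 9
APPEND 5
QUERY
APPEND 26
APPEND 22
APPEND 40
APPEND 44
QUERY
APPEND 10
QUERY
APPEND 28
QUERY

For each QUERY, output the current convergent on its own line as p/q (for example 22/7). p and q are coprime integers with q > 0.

50/1
2305/46
2345996571/46818136
23513253571/469244805
660717096559/13185672676

APPEND 50: p_0 = 50·1 + 0 = 50, q_0 = 50·0 + 1 = 1 → 50/1
APPEND 9: p_1 = 9·50 + 1 = 451, q_1 = 9·1 + 0 = 9 → 451/9
APPEND 5: p_2 = 5·451 + 50 = 2305, q_2 = 5·9 + 1 = 46 → 2305/46
APPEND 26: p_3 = 26·2305 + 451 = 60381, q_3 = 26·46 + 9 = 1205 → 60381/1205
APPEND 22: p_4 = 22·60381 + 2305 = 1330687, q_4 = 22·1205 + 46 = 26556 → 1330687/26556
APPEND 40: p_5 = 40·1330687 + 60381 = 53287861, q_5 = 40·26556 + 1205 = 1063445 → 53287861/1063445
APPEND 44: p_6 = 44·53287861 + 1330687 = 2345996571, q_6 = 44·1063445 + 26556 = 46818136 → 2345996571/46818136
APPEND 10: p_7 = 10·2345996571 + 53287861 = 23513253571, q_7 = 10·46818136 + 1063445 = 469244805 → 23513253571/469244805
APPEND 28: p_8 = 28·23513253571 + 2345996571 = 660717096559, q_8 = 28·469244805 + 46818136 = 13185672676 → 660717096559/13185672676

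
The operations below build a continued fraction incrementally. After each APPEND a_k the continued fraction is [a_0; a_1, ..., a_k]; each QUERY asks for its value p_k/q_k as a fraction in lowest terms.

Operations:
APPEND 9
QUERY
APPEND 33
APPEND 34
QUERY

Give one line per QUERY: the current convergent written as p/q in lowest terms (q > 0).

APPEND 9: p_0 = 9·1 + 0 = 9, q_0 = 9·0 + 1 = 1 → 9/1
APPEND 33: p_1 = 33·9 + 1 = 298, q_1 = 33·1 + 0 = 33 → 298/33
APPEND 34: p_2 = 34·298 + 9 = 10141, q_2 = 34·33 + 1 = 1123 → 10141/1123

9/1
10141/1123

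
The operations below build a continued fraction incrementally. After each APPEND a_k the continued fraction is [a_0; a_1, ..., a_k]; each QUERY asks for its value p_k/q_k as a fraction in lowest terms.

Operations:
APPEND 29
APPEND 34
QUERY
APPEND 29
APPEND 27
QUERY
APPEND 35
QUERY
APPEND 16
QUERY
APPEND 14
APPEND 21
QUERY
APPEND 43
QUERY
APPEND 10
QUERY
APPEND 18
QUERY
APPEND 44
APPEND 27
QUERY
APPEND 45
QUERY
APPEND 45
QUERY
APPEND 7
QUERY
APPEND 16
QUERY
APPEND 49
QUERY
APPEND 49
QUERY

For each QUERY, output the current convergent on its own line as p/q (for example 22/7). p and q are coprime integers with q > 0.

987/34
774591/26683
27139337/934892
435003983/14984955
128896101062/4440194457
5548649540765/191139085913
55615391508712/1915831053587
1006625696697581/34676098050479
1198379568944159033/41281608020466380
53971427748533358761/1859200025066261763
2429912628252945303278/83705282736002245715
17063359825519150481707/587796179177081981768
275443669836559353010590/9488444149569313954003
13513803181816927448000617/465521559508073465727915
662451799578866004305040823/22820044860045169134621838

APPEND 29: p_0 = 29·1 + 0 = 29, q_0 = 29·0 + 1 = 1 → 29/1
APPEND 34: p_1 = 34·29 + 1 = 987, q_1 = 34·1 + 0 = 34 → 987/34
APPEND 29: p_2 = 29·987 + 29 = 28652, q_2 = 29·34 + 1 = 987 → 28652/987
APPEND 27: p_3 = 27·28652 + 987 = 774591, q_3 = 27·987 + 34 = 26683 → 774591/26683
APPEND 35: p_4 = 35·774591 + 28652 = 27139337, q_4 = 35·26683 + 987 = 934892 → 27139337/934892
APPEND 16: p_5 = 16·27139337 + 774591 = 435003983, q_5 = 16·934892 + 26683 = 14984955 → 435003983/14984955
APPEND 14: p_6 = 14·435003983 + 27139337 = 6117195099, q_6 = 14·14984955 + 934892 = 210724262 → 6117195099/210724262
APPEND 21: p_7 = 21·6117195099 + 435003983 = 128896101062, q_7 = 21·210724262 + 14984955 = 4440194457 → 128896101062/4440194457
APPEND 43: p_8 = 43·128896101062 + 6117195099 = 5548649540765, q_8 = 43·4440194457 + 210724262 = 191139085913 → 5548649540765/191139085913
APPEND 10: p_9 = 10·5548649540765 + 128896101062 = 55615391508712, q_9 = 10·191139085913 + 4440194457 = 1915831053587 → 55615391508712/1915831053587
APPEND 18: p_10 = 18·55615391508712 + 5548649540765 = 1006625696697581, q_10 = 18·1915831053587 + 191139085913 = 34676098050479 → 1006625696697581/34676098050479
APPEND 44: p_11 = 44·1006625696697581 + 55615391508712 = 44347146046202276, q_11 = 44·34676098050479 + 1915831053587 = 1527664145274663 → 44347146046202276/1527664145274663
APPEND 27: p_12 = 27·44347146046202276 + 1006625696697581 = 1198379568944159033, q_12 = 27·1527664145274663 + 34676098050479 = 41281608020466380 → 1198379568944159033/41281608020466380
APPEND 45: p_13 = 45·1198379568944159033 + 44347146046202276 = 53971427748533358761, q_13 = 45·41281608020466380 + 1527664145274663 = 1859200025066261763 → 53971427748533358761/1859200025066261763
APPEND 45: p_14 = 45·53971427748533358761 + 1198379568944159033 = 2429912628252945303278, q_14 = 45·1859200025066261763 + 41281608020466380 = 83705282736002245715 → 2429912628252945303278/83705282736002245715
APPEND 7: p_15 = 7·2429912628252945303278 + 53971427748533358761 = 17063359825519150481707, q_15 = 7·83705282736002245715 + 1859200025066261763 = 587796179177081981768 → 17063359825519150481707/587796179177081981768
APPEND 16: p_16 = 16·17063359825519150481707 + 2429912628252945303278 = 275443669836559353010590, q_16 = 16·587796179177081981768 + 83705282736002245715 = 9488444149569313954003 → 275443669836559353010590/9488444149569313954003
APPEND 49: p_17 = 49·275443669836559353010590 + 17063359825519150481707 = 13513803181816927448000617, q_17 = 49·9488444149569313954003 + 587796179177081981768 = 465521559508073465727915 → 13513803181816927448000617/465521559508073465727915
APPEND 49: p_18 = 49·13513803181816927448000617 + 275443669836559353010590 = 662451799578866004305040823, q_18 = 49·465521559508073465727915 + 9488444149569313954003 = 22820044860045169134621838 → 662451799578866004305040823/22820044860045169134621838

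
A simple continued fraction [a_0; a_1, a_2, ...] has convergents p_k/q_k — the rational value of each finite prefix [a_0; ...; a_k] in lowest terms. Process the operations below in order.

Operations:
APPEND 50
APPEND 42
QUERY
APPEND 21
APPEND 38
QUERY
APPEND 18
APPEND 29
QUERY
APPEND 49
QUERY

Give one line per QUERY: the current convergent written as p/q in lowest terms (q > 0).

APPEND 50: p_0 = 50·1 + 0 = 50, q_0 = 50·0 + 1 = 1 → 50/1
APPEND 42: p_1 = 42·50 + 1 = 2101, q_1 = 42·1 + 0 = 42 → 2101/42
APPEND 21: p_2 = 21·2101 + 50 = 44171, q_2 = 21·42 + 1 = 883 → 44171/883
APPEND 38: p_3 = 38·44171 + 2101 = 1680599, q_3 = 38·883 + 42 = 33596 → 1680599/33596
APPEND 18: p_4 = 18·1680599 + 44171 = 30294953, q_4 = 18·33596 + 883 = 605611 → 30294953/605611
APPEND 29: p_5 = 29·30294953 + 1680599 = 880234236, q_5 = 29·605611 + 33596 = 17596315 → 880234236/17596315
APPEND 49: p_6 = 49·880234236 + 30294953 = 43161772517, q_6 = 49·17596315 + 605611 = 862825046 → 43161772517/862825046

2101/42
1680599/33596
880234236/17596315
43161772517/862825046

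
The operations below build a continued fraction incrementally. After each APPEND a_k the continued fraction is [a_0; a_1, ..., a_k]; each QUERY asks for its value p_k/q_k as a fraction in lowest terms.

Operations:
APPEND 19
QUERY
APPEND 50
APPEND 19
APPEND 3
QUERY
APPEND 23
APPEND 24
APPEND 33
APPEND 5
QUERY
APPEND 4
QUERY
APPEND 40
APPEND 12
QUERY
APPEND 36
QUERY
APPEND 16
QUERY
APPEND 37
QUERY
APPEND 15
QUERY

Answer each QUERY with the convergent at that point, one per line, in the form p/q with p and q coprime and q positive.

APPEND 19: p_0 = 19·1 + 0 = 19, q_0 = 19·0 + 1 = 1 → 19/1
APPEND 50: p_1 = 50·19 + 1 = 951, q_1 = 50·1 + 0 = 50 → 951/50
APPEND 19: p_2 = 19·951 + 19 = 18088, q_2 = 19·50 + 1 = 951 → 18088/951
APPEND 3: p_3 = 3·18088 + 951 = 55215, q_3 = 3·951 + 50 = 2903 → 55215/2903
APPEND 23: p_4 = 23·55215 + 18088 = 1288033, q_4 = 23·2903 + 951 = 67720 → 1288033/67720
APPEND 24: p_5 = 24·1288033 + 55215 = 30968007, q_5 = 24·67720 + 2903 = 1628183 → 30968007/1628183
APPEND 33: p_6 = 33·30968007 + 1288033 = 1023232264, q_6 = 33·1628183 + 67720 = 53797759 → 1023232264/53797759
APPEND 5: p_7 = 5·1023232264 + 30968007 = 5147129327, q_7 = 5·53797759 + 1628183 = 270616978 → 5147129327/270616978
APPEND 4: p_8 = 4·5147129327 + 1023232264 = 21611749572, q_8 = 4·270616978 + 53797759 = 1136265671 → 21611749572/1136265671
APPEND 40: p_9 = 40·21611749572 + 5147129327 = 869617112207, q_9 = 40·1136265671 + 270616978 = 45721243818 → 869617112207/45721243818
APPEND 12: p_10 = 12·869617112207 + 21611749572 = 10457017096056, q_10 = 12·45721243818 + 1136265671 = 549791191487 → 10457017096056/549791191487
APPEND 36: p_11 = 36·10457017096056 + 869617112207 = 377322232570223, q_11 = 36·549791191487 + 45721243818 = 19838204137350 → 377322232570223/19838204137350
APPEND 16: p_12 = 16·377322232570223 + 10457017096056 = 6047612738219624, q_12 = 16·19838204137350 + 549791191487 = 317961057389087 → 6047612738219624/317961057389087
APPEND 37: p_13 = 37·6047612738219624 + 377322232570223 = 224138993546696311, q_13 = 37·317961057389087 + 19838204137350 = 11784397327533569 → 224138993546696311/11784397327533569
APPEND 15: p_14 = 15·224138993546696311 + 6047612738219624 = 3368132515938664289, q_14 = 15·11784397327533569 + 317961057389087 = 177083920970392622 → 3368132515938664289/177083920970392622

19/1
55215/2903
5147129327/270616978
21611749572/1136265671
10457017096056/549791191487
377322232570223/19838204137350
6047612738219624/317961057389087
224138993546696311/11784397327533569
3368132515938664289/177083920970392622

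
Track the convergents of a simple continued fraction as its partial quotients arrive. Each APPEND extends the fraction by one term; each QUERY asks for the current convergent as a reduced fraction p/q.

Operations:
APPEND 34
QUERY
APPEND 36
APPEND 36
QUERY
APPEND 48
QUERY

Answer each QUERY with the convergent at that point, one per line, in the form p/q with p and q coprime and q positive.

APPEND 34: p_0 = 34·1 + 0 = 34, q_0 = 34·0 + 1 = 1 → 34/1
APPEND 36: p_1 = 36·34 + 1 = 1225, q_1 = 36·1 + 0 = 36 → 1225/36
APPEND 36: p_2 = 36·1225 + 34 = 44134, q_2 = 36·36 + 1 = 1297 → 44134/1297
APPEND 48: p_3 = 48·44134 + 1225 = 2119657, q_3 = 48·1297 + 36 = 62292 → 2119657/62292

34/1
44134/1297
2119657/62292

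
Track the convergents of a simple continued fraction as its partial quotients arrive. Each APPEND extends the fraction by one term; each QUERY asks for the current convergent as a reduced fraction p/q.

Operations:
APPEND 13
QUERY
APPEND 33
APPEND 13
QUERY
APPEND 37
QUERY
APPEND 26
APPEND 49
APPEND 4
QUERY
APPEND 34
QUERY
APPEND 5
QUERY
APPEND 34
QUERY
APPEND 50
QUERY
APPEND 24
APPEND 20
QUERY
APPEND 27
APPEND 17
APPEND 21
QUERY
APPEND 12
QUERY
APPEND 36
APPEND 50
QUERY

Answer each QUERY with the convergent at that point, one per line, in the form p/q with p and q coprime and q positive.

APPEND 13: p_0 = 13·1 + 0 = 13, q_0 = 13·0 + 1 = 1 → 13/1
APPEND 33: p_1 = 33·13 + 1 = 430, q_1 = 33·1 + 0 = 33 → 430/33
APPEND 13: p_2 = 13·430 + 13 = 5603, q_2 = 13·33 + 1 = 430 → 5603/430
APPEND 37: p_3 = 37·5603 + 430 = 207741, q_3 = 37·430 + 33 = 15943 → 207741/15943
APPEND 26: p_4 = 26·207741 + 5603 = 5406869, q_4 = 26·15943 + 430 = 414948 → 5406869/414948
APPEND 49: p_5 = 49·5406869 + 207741 = 265144322, q_5 = 49·414948 + 15943 = 20348395 → 265144322/20348395
APPEND 4: p_6 = 4·265144322 + 5406869 = 1065984157, q_6 = 4·20348395 + 414948 = 81808528 → 1065984157/81808528
APPEND 34: p_7 = 34·1065984157 + 265144322 = 36508605660, q_7 = 34·81808528 + 20348395 = 2801838347 → 36508605660/2801838347
APPEND 5: p_8 = 5·36508605660 + 1065984157 = 183609012457, q_8 = 5·2801838347 + 81808528 = 14091000263 → 183609012457/14091000263
APPEND 34: p_9 = 34·183609012457 + 36508605660 = 6279215029198, q_9 = 34·14091000263 + 2801838347 = 481895847289 → 6279215029198/481895847289
APPEND 50: p_10 = 50·6279215029198 + 183609012457 = 314144360472357, q_10 = 50·481895847289 + 14091000263 = 24108883364713 → 314144360472357/24108883364713
APPEND 24: p_11 = 24·314144360472357 + 6279215029198 = 7545743866365766, q_11 = 24·24108883364713 + 481895847289 = 579095096600401 → 7545743866365766/579095096600401
APPEND 20: p_12 = 20·7545743866365766 + 314144360472357 = 151229021687787677, q_12 = 20·579095096600401 + 24108883364713 = 11606010815372733 → 151229021687787677/11606010815372733
APPEND 27: p_13 = 27·151229021687787677 + 7545743866365766 = 4090729329436633045, q_13 = 27·11606010815372733 + 579095096600401 = 313941387111664192 → 4090729329436633045/313941387111664192
APPEND 17: p_14 = 17·4090729329436633045 + 151229021687787677 = 69693627622110549442, q_14 = 17·313941387111664192 + 11606010815372733 = 5348609591713663997 → 69693627622110549442/5348609591713663997
APPEND 21: p_15 = 21·69693627622110549442 + 4090729329436633045 = 1467656909393758171327, q_15 = 21·5348609591713663997 + 313941387111664192 = 112634742813098608129 → 1467656909393758171327/112634742813098608129
APPEND 12: p_16 = 12·1467656909393758171327 + 69693627622110549442 = 17681576540347208605366, q_16 = 12·112634742813098608129 + 5348609591713663997 = 1356965523348896961545 → 17681576540347208605366/1356965523348896961545
APPEND 36: p_17 = 36·17681576540347208605366 + 1467656909393758171327 = 638004412361893267964503, q_17 = 36·1356965523348896961545 + 112634742813098608129 = 48963393583373389223749 → 638004412361893267964503/48963393583373389223749
APPEND 50: p_18 = 50·638004412361893267964503 + 17681576540347208605366 = 31917902194635010606830516, q_18 = 50·48963393583373389223749 + 1356965523348896961545 = 2449526644692018358148995 → 31917902194635010606830516/2449526644692018358148995

13/1
5603/430
207741/15943
1065984157/81808528
36508605660/2801838347
183609012457/14091000263
6279215029198/481895847289
314144360472357/24108883364713
151229021687787677/11606010815372733
1467656909393758171327/112634742813098608129
17681576540347208605366/1356965523348896961545
31917902194635010606830516/2449526644692018358148995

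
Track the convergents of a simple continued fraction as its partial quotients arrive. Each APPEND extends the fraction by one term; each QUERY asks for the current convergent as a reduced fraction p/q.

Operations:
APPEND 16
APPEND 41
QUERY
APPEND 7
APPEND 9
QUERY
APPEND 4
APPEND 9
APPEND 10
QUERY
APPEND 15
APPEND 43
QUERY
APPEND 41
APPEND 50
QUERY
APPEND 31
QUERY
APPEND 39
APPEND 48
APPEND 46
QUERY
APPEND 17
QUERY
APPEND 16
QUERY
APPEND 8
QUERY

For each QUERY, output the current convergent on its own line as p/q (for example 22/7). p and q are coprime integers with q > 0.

APPEND 16: p_0 = 16·1 + 0 = 16, q_0 = 16·0 + 1 = 1 → 16/1
APPEND 41: p_1 = 41·16 + 1 = 657, q_1 = 41·1 + 0 = 41 → 657/41
APPEND 7: p_2 = 7·657 + 16 = 4615, q_2 = 7·41 + 1 = 288 → 4615/288
APPEND 9: p_3 = 9·4615 + 657 = 42192, q_3 = 9·288 + 41 = 2633 → 42192/2633
APPEND 4: p_4 = 4·42192 + 4615 = 173383, q_4 = 4·2633 + 288 = 10820 → 173383/10820
APPEND 9: p_5 = 9·173383 + 42192 = 1602639, q_5 = 9·10820 + 2633 = 100013 → 1602639/100013
APPEND 10: p_6 = 10·1602639 + 173383 = 16199773, q_6 = 10·100013 + 10820 = 1010950 → 16199773/1010950
APPEND 15: p_7 = 15·16199773 + 1602639 = 244599234, q_7 = 15·1010950 + 100013 = 15264263 → 244599234/15264263
APPEND 43: p_8 = 43·244599234 + 16199773 = 10533966835, q_8 = 43·15264263 + 1010950 = 657374259 → 10533966835/657374259
APPEND 41: p_9 = 41·10533966835 + 244599234 = 432137239469, q_9 = 41·657374259 + 15264263 = 26967608882 → 432137239469/26967608882
APPEND 50: p_10 = 50·432137239469 + 10533966835 = 21617395940285, q_10 = 50·26967608882 + 657374259 = 1349037818359 → 21617395940285/1349037818359
APPEND 31: p_11 = 31·21617395940285 + 432137239469 = 670571411388304, q_11 = 31·1349037818359 + 26967608882 = 41847139978011 → 670571411388304/41847139978011
APPEND 39: p_12 = 39·670571411388304 + 21617395940285 = 26173902440084141, q_12 = 39·41847139978011 + 1349037818359 = 1633387496960788 → 26173902440084141/1633387496960788
APPEND 48: p_13 = 48·26173902440084141 + 670571411388304 = 1257017888535427072, q_13 = 48·1633387496960788 + 41847139978011 = 78444446994095835 → 1257017888535427072/78444446994095835
APPEND 46: p_14 = 46·1257017888535427072 + 26173902440084141 = 57848996775069729453, q_14 = 46·78444446994095835 + 1633387496960788 = 3610077949225369198 → 57848996775069729453/3610077949225369198
APPEND 17: p_15 = 17·57848996775069729453 + 1257017888535427072 = 984689963064720827773, q_15 = 17·3610077949225369198 + 78444446994095835 = 61449769583825372201 → 984689963064720827773/61449769583825372201
APPEND 16: p_16 = 16·984689963064720827773 + 57848996775069729453 = 15812888405810602973821, q_16 = 16·61449769583825372201 + 3610077949225369198 = 986806391290431324414 → 15812888405810602973821/986806391290431324414
APPEND 8: p_17 = 8·15812888405810602973821 + 984689963064720827773 = 127487797209549544618341, q_17 = 8·986806391290431324414 + 61449769583825372201 = 7955900899907275967513 → 127487797209549544618341/7955900899907275967513

657/41
42192/2633
16199773/1010950
10533966835/657374259
21617395940285/1349037818359
670571411388304/41847139978011
57848996775069729453/3610077949225369198
984689963064720827773/61449769583825372201
15812888405810602973821/986806391290431324414
127487797209549544618341/7955900899907275967513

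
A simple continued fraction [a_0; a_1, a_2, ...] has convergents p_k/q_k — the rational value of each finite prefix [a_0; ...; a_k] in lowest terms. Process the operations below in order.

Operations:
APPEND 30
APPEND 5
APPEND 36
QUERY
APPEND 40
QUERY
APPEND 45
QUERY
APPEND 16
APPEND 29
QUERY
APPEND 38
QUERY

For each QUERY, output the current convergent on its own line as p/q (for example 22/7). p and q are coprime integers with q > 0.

APPEND 30: p_0 = 30·1 + 0 = 30, q_0 = 30·0 + 1 = 1 → 30/1
APPEND 5: p_1 = 5·30 + 1 = 151, q_1 = 5·1 + 0 = 5 → 151/5
APPEND 36: p_2 = 36·151 + 30 = 5466, q_2 = 36·5 + 1 = 181 → 5466/181
APPEND 40: p_3 = 40·5466 + 151 = 218791, q_3 = 40·181 + 5 = 7245 → 218791/7245
APPEND 45: p_4 = 45·218791 + 5466 = 9851061, q_4 = 45·7245 + 181 = 326206 → 9851061/326206
APPEND 16: p_5 = 16·9851061 + 218791 = 157835767, q_5 = 16·326206 + 7245 = 5226541 → 157835767/5226541
APPEND 29: p_6 = 29·157835767 + 9851061 = 4587088304, q_6 = 29·5226541 + 326206 = 151895895 → 4587088304/151895895
APPEND 38: p_7 = 38·4587088304 + 157835767 = 174467191319, q_7 = 38·151895895 + 5226541 = 5777270551 → 174467191319/5777270551

5466/181
218791/7245
9851061/326206
4587088304/151895895
174467191319/5777270551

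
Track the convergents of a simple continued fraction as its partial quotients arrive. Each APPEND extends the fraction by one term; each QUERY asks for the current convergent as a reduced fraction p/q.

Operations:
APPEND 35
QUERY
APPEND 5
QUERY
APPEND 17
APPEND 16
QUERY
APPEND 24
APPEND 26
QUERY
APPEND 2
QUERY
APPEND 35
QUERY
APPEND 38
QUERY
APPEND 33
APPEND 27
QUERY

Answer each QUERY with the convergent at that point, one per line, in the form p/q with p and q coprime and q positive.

35/1
176/5
48608/1381
30458702/865361
62087023/1763952
2203504507/62603681
83795258289/2380703830
74804865015477/2125278115747

APPEND 35: p_0 = 35·1 + 0 = 35, q_0 = 35·0 + 1 = 1 → 35/1
APPEND 5: p_1 = 5·35 + 1 = 176, q_1 = 5·1 + 0 = 5 → 176/5
APPEND 17: p_2 = 17·176 + 35 = 3027, q_2 = 17·5 + 1 = 86 → 3027/86
APPEND 16: p_3 = 16·3027 + 176 = 48608, q_3 = 16·86 + 5 = 1381 → 48608/1381
APPEND 24: p_4 = 24·48608 + 3027 = 1169619, q_4 = 24·1381 + 86 = 33230 → 1169619/33230
APPEND 26: p_5 = 26·1169619 + 48608 = 30458702, q_5 = 26·33230 + 1381 = 865361 → 30458702/865361
APPEND 2: p_6 = 2·30458702 + 1169619 = 62087023, q_6 = 2·865361 + 33230 = 1763952 → 62087023/1763952
APPEND 35: p_7 = 35·62087023 + 30458702 = 2203504507, q_7 = 35·1763952 + 865361 = 62603681 → 2203504507/62603681
APPEND 38: p_8 = 38·2203504507 + 62087023 = 83795258289, q_8 = 38·62603681 + 1763952 = 2380703830 → 83795258289/2380703830
APPEND 33: p_9 = 33·83795258289 + 2203504507 = 2767447028044, q_9 = 33·2380703830 + 62603681 = 78625830071 → 2767447028044/78625830071
APPEND 27: p_10 = 27·2767447028044 + 83795258289 = 74804865015477, q_10 = 27·78625830071 + 2380703830 = 2125278115747 → 74804865015477/2125278115747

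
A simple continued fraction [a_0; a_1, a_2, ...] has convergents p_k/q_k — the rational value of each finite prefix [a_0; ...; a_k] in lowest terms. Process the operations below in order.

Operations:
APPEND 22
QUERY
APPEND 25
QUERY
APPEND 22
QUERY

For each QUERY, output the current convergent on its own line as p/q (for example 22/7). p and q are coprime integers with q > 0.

22/1
551/25
12144/551

APPEND 22: p_0 = 22·1 + 0 = 22, q_0 = 22·0 + 1 = 1 → 22/1
APPEND 25: p_1 = 25·22 + 1 = 551, q_1 = 25·1 + 0 = 25 → 551/25
APPEND 22: p_2 = 22·551 + 22 = 12144, q_2 = 22·25 + 1 = 551 → 12144/551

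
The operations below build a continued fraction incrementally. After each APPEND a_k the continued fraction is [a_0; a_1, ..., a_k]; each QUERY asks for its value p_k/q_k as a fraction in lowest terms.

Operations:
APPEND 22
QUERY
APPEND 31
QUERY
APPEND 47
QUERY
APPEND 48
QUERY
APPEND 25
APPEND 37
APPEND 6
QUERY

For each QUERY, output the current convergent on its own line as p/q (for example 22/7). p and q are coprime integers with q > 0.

APPEND 22: p_0 = 22·1 + 0 = 22, q_0 = 22·0 + 1 = 1 → 22/1
APPEND 31: p_1 = 31·22 + 1 = 683, q_1 = 31·1 + 0 = 31 → 683/31
APPEND 47: p_2 = 47·683 + 22 = 32123, q_2 = 47·31 + 1 = 1458 → 32123/1458
APPEND 48: p_3 = 48·32123 + 683 = 1542587, q_3 = 48·1458 + 31 = 70015 → 1542587/70015
APPEND 25: p_4 = 25·1542587 + 32123 = 38596798, q_4 = 25·70015 + 1458 = 1751833 → 38596798/1751833
APPEND 37: p_5 = 37·38596798 + 1542587 = 1429624113, q_5 = 37·1751833 + 70015 = 64887836 → 1429624113/64887836
APPEND 6: p_6 = 6·1429624113 + 38596798 = 8616341476, q_6 = 6·64887836 + 1751833 = 391078849 → 8616341476/391078849

22/1
683/31
32123/1458
1542587/70015
8616341476/391078849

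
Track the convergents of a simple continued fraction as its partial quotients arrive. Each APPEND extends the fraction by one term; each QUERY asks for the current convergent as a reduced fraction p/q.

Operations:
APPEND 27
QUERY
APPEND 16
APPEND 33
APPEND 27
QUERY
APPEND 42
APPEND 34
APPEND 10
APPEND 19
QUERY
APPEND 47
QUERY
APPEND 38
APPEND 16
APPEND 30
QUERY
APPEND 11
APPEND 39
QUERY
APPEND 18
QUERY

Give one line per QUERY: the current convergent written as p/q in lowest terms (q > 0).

27/1
386965/14299
106019878313/3917610740
4988485144847/184332818437
91380181593327429/3376649610710536
39412025752210122879/1456339865965329427
710424685221080078372/26251373054461945555

APPEND 27: p_0 = 27·1 + 0 = 27, q_0 = 27·0 + 1 = 1 → 27/1
APPEND 16: p_1 = 16·27 + 1 = 433, q_1 = 16·1 + 0 = 16 → 433/16
APPEND 33: p_2 = 33·433 + 27 = 14316, q_2 = 33·16 + 1 = 529 → 14316/529
APPEND 27: p_3 = 27·14316 + 433 = 386965, q_3 = 27·529 + 16 = 14299 → 386965/14299
APPEND 42: p_4 = 42·386965 + 14316 = 16266846, q_4 = 42·14299 + 529 = 601087 → 16266846/601087
APPEND 34: p_5 = 34·16266846 + 386965 = 553459729, q_5 = 34·601087 + 14299 = 20451257 → 553459729/20451257
APPEND 10: p_6 = 10·553459729 + 16266846 = 5550864136, q_6 = 10·20451257 + 601087 = 205113657 → 5550864136/205113657
APPEND 19: p_7 = 19·5550864136 + 553459729 = 106019878313, q_7 = 19·205113657 + 20451257 = 3917610740 → 106019878313/3917610740
APPEND 47: p_8 = 47·106019878313 + 5550864136 = 4988485144847, q_8 = 47·3917610740 + 205113657 = 184332818437 → 4988485144847/184332818437
APPEND 38: p_9 = 38·4988485144847 + 106019878313 = 189668455382499, q_9 = 38·184332818437 + 3917610740 = 7008564711346 → 189668455382499/7008564711346
APPEND 16: p_10 = 16·189668455382499 + 4988485144847 = 3039683771264831, q_10 = 16·7008564711346 + 184332818437 = 112321368199973 → 3039683771264831/112321368199973
APPEND 30: p_11 = 30·3039683771264831 + 189668455382499 = 91380181593327429, q_11 = 30·112321368199973 + 7008564711346 = 3376649610710536 → 91380181593327429/3376649610710536
APPEND 11: p_12 = 11·91380181593327429 + 3039683771264831 = 1008221681297866550, q_12 = 11·3376649610710536 + 112321368199973 = 37255467086015869 → 1008221681297866550/37255467086015869
APPEND 39: p_13 = 39·1008221681297866550 + 91380181593327429 = 39412025752210122879, q_13 = 39·37255467086015869 + 3376649610710536 = 1456339865965329427 → 39412025752210122879/1456339865965329427
APPEND 18: p_14 = 18·39412025752210122879 + 1008221681297866550 = 710424685221080078372, q_14 = 18·1456339865965329427 + 37255467086015869 = 26251373054461945555 → 710424685221080078372/26251373054461945555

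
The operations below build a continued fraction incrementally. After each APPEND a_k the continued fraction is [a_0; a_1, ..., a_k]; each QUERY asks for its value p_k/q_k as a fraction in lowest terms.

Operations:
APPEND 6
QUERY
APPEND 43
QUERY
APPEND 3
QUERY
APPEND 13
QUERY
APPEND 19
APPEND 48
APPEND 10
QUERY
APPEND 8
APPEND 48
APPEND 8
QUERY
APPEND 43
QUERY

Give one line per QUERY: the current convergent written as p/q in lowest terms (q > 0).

6/1
259/43
783/130
10438/1733
95873885/15917747
299742035910/49765563301
12926278228799/2146123801050

APPEND 6: p_0 = 6·1 + 0 = 6, q_0 = 6·0 + 1 = 1 → 6/1
APPEND 43: p_1 = 43·6 + 1 = 259, q_1 = 43·1 + 0 = 43 → 259/43
APPEND 3: p_2 = 3·259 + 6 = 783, q_2 = 3·43 + 1 = 130 → 783/130
APPEND 13: p_3 = 13·783 + 259 = 10438, q_3 = 13·130 + 43 = 1733 → 10438/1733
APPEND 19: p_4 = 19·10438 + 783 = 199105, q_4 = 19·1733 + 130 = 33057 → 199105/33057
APPEND 48: p_5 = 48·199105 + 10438 = 9567478, q_5 = 48·33057 + 1733 = 1588469 → 9567478/1588469
APPEND 10: p_6 = 10·9567478 + 199105 = 95873885, q_6 = 10·1588469 + 33057 = 15917747 → 95873885/15917747
APPEND 8: p_7 = 8·95873885 + 9567478 = 776558558, q_7 = 8·15917747 + 1588469 = 128930445 → 776558558/128930445
APPEND 48: p_8 = 48·776558558 + 95873885 = 37370684669, q_8 = 48·128930445 + 15917747 = 6204579107 → 37370684669/6204579107
APPEND 8: p_9 = 8·37370684669 + 776558558 = 299742035910, q_9 = 8·6204579107 + 128930445 = 49765563301 → 299742035910/49765563301
APPEND 43: p_10 = 43·299742035910 + 37370684669 = 12926278228799, q_10 = 43·49765563301 + 6204579107 = 2146123801050 → 12926278228799/2146123801050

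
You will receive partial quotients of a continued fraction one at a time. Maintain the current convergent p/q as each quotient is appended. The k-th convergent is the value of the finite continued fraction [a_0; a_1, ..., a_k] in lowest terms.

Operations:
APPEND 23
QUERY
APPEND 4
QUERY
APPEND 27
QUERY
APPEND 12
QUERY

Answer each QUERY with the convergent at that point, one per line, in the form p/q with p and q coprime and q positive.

23/1
93/4
2534/109
30501/1312

APPEND 23: p_0 = 23·1 + 0 = 23, q_0 = 23·0 + 1 = 1 → 23/1
APPEND 4: p_1 = 4·23 + 1 = 93, q_1 = 4·1 + 0 = 4 → 93/4
APPEND 27: p_2 = 27·93 + 23 = 2534, q_2 = 27·4 + 1 = 109 → 2534/109
APPEND 12: p_3 = 12·2534 + 93 = 30501, q_3 = 12·109 + 4 = 1312 → 30501/1312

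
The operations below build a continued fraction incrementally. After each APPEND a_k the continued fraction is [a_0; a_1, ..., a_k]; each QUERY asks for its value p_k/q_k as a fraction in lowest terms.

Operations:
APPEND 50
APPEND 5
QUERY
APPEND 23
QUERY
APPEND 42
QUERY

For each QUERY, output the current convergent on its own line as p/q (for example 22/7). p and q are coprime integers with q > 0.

251/5
5823/116
244817/4877

APPEND 50: p_0 = 50·1 + 0 = 50, q_0 = 50·0 + 1 = 1 → 50/1
APPEND 5: p_1 = 5·50 + 1 = 251, q_1 = 5·1 + 0 = 5 → 251/5
APPEND 23: p_2 = 23·251 + 50 = 5823, q_2 = 23·5 + 1 = 116 → 5823/116
APPEND 42: p_3 = 42·5823 + 251 = 244817, q_3 = 42·116 + 5 = 4877 → 244817/4877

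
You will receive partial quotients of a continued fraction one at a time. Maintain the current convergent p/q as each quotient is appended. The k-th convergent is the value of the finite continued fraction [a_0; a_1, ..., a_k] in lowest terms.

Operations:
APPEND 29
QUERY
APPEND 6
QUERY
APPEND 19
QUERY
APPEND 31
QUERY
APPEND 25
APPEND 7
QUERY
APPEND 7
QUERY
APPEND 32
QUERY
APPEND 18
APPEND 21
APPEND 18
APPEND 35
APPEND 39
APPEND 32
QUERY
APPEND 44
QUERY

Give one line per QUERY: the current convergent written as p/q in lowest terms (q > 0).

APPEND 29: p_0 = 29·1 + 0 = 29, q_0 = 29·0 + 1 = 1 → 29/1
APPEND 6: p_1 = 6·29 + 1 = 175, q_1 = 6·1 + 0 = 6 → 175/6
APPEND 19: p_2 = 19·175 + 29 = 3354, q_2 = 19·6 + 1 = 115 → 3354/115
APPEND 31: p_3 = 31·3354 + 175 = 104149, q_3 = 31·115 + 6 = 3571 → 104149/3571
APPEND 25: p_4 = 25·104149 + 3354 = 2607079, q_4 = 25·3571 + 115 = 89390 → 2607079/89390
APPEND 7: p_5 = 7·2607079 + 104149 = 18353702, q_5 = 7·89390 + 3571 = 629301 → 18353702/629301
APPEND 7: p_6 = 7·18353702 + 2607079 = 131082993, q_6 = 7·629301 + 89390 = 4494497 → 131082993/4494497
APPEND 32: p_7 = 32·131082993 + 18353702 = 4213009478, q_7 = 32·4494497 + 629301 = 144453205 → 4213009478/144453205
APPEND 18: p_8 = 18·4213009478 + 131082993 = 75965253597, q_8 = 18·144453205 + 4494497 = 2604652187 → 75965253597/2604652187
APPEND 21: p_9 = 21·75965253597 + 4213009478 = 1599483335015, q_9 = 21·2604652187 + 144453205 = 54842149132 → 1599483335015/54842149132
APPEND 18: p_10 = 18·1599483335015 + 75965253597 = 28866665283867, q_10 = 18·54842149132 + 2604652187 = 989763336563 → 28866665283867/989763336563
APPEND 35: p_11 = 35·28866665283867 + 1599483335015 = 1011932768270360, q_11 = 35·989763336563 + 54842149132 = 34696558928837 → 1011932768270360/34696558928837
APPEND 39: p_12 = 39·1011932768270360 + 28866665283867 = 39494244627827907, q_12 = 39·34696558928837 + 989763336563 = 1354155561561206 → 39494244627827907/1354155561561206
APPEND 32: p_13 = 32·39494244627827907 + 1011932768270360 = 1264827760858763384, q_13 = 32·1354155561561206 + 34696558928837 = 43367674528887429 → 1264827760858763384/43367674528887429
APPEND 44: p_14 = 44·1264827760858763384 + 39494244627827907 = 55691915722413416803, q_14 = 44·43367674528887429 + 1354155561561206 = 1909531834832608082 → 55691915722413416803/1909531834832608082

29/1
175/6
3354/115
104149/3571
18353702/629301
131082993/4494497
4213009478/144453205
1264827760858763384/43367674528887429
55691915722413416803/1909531834832608082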